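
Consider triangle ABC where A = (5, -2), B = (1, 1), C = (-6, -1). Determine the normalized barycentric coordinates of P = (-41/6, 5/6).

Signed area of the reference triangle: [ABC] = ½·(5·(1−(-1)) + 1·(-1−(-2)) + (-6)·(-2−1)) = ½·(10 + 1 + 18) = 29/2.
[PBC] = ½·((-41/6)·(1−(-1)) + 1·(-1−(5/6)) + (-6)·(5/6−1)) = ½·(-41/3 − 11/6 + 1) = -29/4, so the A-coordinate is (-29/4)/(29/2) = -1/2.
[APC] = ½·(5·(5/6−(-1)) + (-41/6)·(-1−(-2)) + (-6)·(-2−(5/6))) = ½·(55/6 − 41/6 + 17) = 29/3, so the B-coordinate is 2/3.
[ABP] = ½·(5·(1−(5/6)) + 1·(5/6−(-2)) + (-41/6)·(-2−1)) = ½·(5/6 + 17/6 + 41/2) = 145/12, so the C-coordinate is 5/6.

(-1/2, 2/3, 5/6)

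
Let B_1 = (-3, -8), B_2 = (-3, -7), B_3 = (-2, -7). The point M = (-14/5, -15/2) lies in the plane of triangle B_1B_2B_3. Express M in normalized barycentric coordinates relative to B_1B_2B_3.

(1/2, 3/10, 1/5)

Signed area of the reference triangle: [B_1B_2B_3] = ½·((-3)·(-7−(-7)) + (-3)·(-7−(-8)) + (-2)·(-8−(-7))) = ½·(0 − 3 + 2) = -1/2.
[MB_2B_3] = ½·((-14/5)·(-7−(-7)) + (-3)·(-7−(-15/2)) + (-2)·(-15/2−(-7))) = ½·(0 − 3/2 + 1) = -1/4, so the B_1-coordinate is (-1/4)/(-1/2) = 1/2.
[B_1MB_3] = ½·((-3)·(-15/2−(-7)) + (-14/5)·(-7−(-8)) + (-2)·(-8−(-15/2))) = ½·(3/2 − 14/5 + 1) = -3/20, so the B_2-coordinate is 3/10.
[B_1B_2M] = ½·((-3)·(-7−(-15/2)) + (-3)·(-15/2−(-8)) + (-14/5)·(-8−(-7))) = ½·(-3/2 − 3/2 + 14/5) = -1/10, so the B_3-coordinate is 1/5.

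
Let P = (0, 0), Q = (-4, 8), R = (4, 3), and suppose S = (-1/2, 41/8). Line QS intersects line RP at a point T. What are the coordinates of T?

Barycentric coordinates of S with respect to PQR: (1/8, 1/2, 3/8).
On side RP the Q-coordinate is zero; dropping S's Q-weight 1/2 and renormalizing the remaining 3/8 : 1/8 gives weights 3/4, 1/4 on R, P.
T = (3/4)·(4, 3) + (1/4)·(0, 0) = (3, 9/4).

(3, 9/4)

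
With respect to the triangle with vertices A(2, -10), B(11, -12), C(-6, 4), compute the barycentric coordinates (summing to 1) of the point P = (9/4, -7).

(1/2, 1/4, 1/4)

Signed area of the reference triangle: [ABC] = ½·(2·(-12−4) + 11·(4−(-10)) + (-6)·(-10−(-12))) = ½·(-32 + 154 − 12) = 55.
[PBC] = ½·((9/4)·(-12−4) + 11·(4−(-7)) + (-6)·(-7−(-12))) = ½·(-36 + 121 − 30) = 55/2, so the A-coordinate is (55/2)/55 = 1/2.
[APC] = ½·(2·(-7−4) + (9/4)·(4−(-10)) + (-6)·(-10−(-7))) = ½·(-22 + 63/2 + 18) = 55/4, so the B-coordinate is 1/4.
[ABP] = ½·(2·(-12−(-7)) + 11·(-7−(-10)) + (9/4)·(-10−(-12))) = ½·(-10 + 33 + 9/2) = 55/4, so the C-coordinate is 1/4.
Check: 1/2 + 1/4 + 1/4 = 1.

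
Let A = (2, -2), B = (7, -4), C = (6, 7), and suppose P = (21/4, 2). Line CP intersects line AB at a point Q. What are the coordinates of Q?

(9/2, -3)

Barycentric coordinates of P with respect to ABC: (1/4, 1/4, 1/2).
On side AB the C-coordinate is zero; dropping P's C-weight 1/2 and renormalizing the remaining 1/4 : 1/4 gives weights 1/2, 1/2 on A, B.
Q = (1/2)·(2, -2) + (1/2)·(7, -4) = (9/2, -3).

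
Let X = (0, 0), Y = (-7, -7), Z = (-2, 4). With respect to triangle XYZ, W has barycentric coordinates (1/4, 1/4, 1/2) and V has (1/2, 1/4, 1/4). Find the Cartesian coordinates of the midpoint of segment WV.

Barycentric coordinates of the midpoint are the average: (3/8, 1/4, 3/8).
Converting: (3/8)·X + (1/4)·Y + (3/8)·Z = (-5/2, -1/4).

(-5/2, -1/4)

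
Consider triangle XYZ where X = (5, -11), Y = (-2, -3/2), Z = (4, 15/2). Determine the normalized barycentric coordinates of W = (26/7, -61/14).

Signed area of the reference triangle: [XYZ] = ½·(5·(-3/2−(15/2)) + (-2)·(15/2−(-11)) + 4·(-11−(-3/2))) = ½·(-45 − 37 − 38) = -60.
[WYZ] = ½·((26/7)·(-3/2−(15/2)) + (-2)·(15/2−(-61/14)) + 4·(-61/14−(-3/2))) = ½·(-234/7 − 166/7 − 80/7) = -240/7, so the X-coordinate is (-240/7)/(-60) = 4/7.
[XWZ] = ½·(5·(-61/14−(15/2)) + (26/7)·(15/2−(-11)) + 4·(-11−(-61/14))) = ½·(-415/7 + 481/7 − 186/7) = -60/7, so the Y-coordinate is 1/7.
[XYW] = ½·(5·(-3/2−(-61/14)) + (-2)·(-61/14−(-11)) + (26/7)·(-11−(-3/2))) = ½·(100/7 − 93/7 − 247/7) = -120/7, so the Z-coordinate is 2/7.

(4/7, 1/7, 2/7)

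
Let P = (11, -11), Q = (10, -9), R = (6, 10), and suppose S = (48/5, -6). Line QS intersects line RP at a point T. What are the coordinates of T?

(28/3, -4)

Barycentric coordinates of S with respect to PQR: (2/5, 2/5, 1/5).
On side RP the Q-coordinate is zero; dropping S's Q-weight 2/5 and renormalizing the remaining 1/5 : 2/5 gives weights 1/3, 2/3 on R, P.
T = (1/3)·(6, 10) + (2/3)·(11, -11) = (28/3, -4).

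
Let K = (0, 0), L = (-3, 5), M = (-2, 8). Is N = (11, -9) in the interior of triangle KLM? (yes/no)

no

Barycentric coordinates of N: (4, -5, 2).
The three coordinates are positive, negative, positive; a point is interior exactly when all three are positive.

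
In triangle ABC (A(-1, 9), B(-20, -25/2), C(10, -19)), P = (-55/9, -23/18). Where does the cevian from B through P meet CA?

Barycentric coordinates of P with respect to ABC: (5/9, 1/3, 1/9).
On side CA the B-coordinate is zero; dropping P's B-weight 1/3 and renormalizing the remaining 1/9 : 5/9 gives weights 1/6, 5/6 on C, A.
Q = (1/6)·(10, -19) + (5/6)·(-1, 9) = (5/6, 13/3).

(5/6, 13/3)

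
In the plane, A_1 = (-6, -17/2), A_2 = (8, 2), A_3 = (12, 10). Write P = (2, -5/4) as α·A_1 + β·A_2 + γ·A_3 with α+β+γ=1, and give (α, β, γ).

(1/2, 1/4, 1/4)

Signed area of the reference triangle: [A_1A_2A_3] = ½·((-6)·(2−10) + 8·(10−(-17/2)) + 12·(-17/2−2)) = ½·(48 + 148 − 126) = 35.
[PA_2A_3] = ½·(2·(2−10) + 8·(10−(-5/4)) + 12·(-5/4−2)) = ½·(-16 + 90 − 39) = 35/2, so the A_1-coordinate is (35/2)/35 = 1/2.
[A_1PA_3] = ½·((-6)·(-5/4−10) + 2·(10−(-17/2)) + 12·(-17/2−(-5/4))) = ½·(135/2 + 37 − 87) = 35/4, so the A_2-coordinate is 1/4.
[A_1A_2P] = ½·((-6)·(2−(-5/4)) + 8·(-5/4−(-17/2)) + 2·(-17/2−2)) = ½·(-39/2 + 58 − 21) = 35/4, so the A_3-coordinate is 1/4.
Check: 1/2 + 1/4 + 1/4 = 1.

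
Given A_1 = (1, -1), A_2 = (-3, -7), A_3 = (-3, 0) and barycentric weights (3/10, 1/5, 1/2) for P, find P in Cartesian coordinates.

P = (3/10)·A_1 + (1/5)·A_2 + (1/2)·A_3.
x-coordinate: (3/10)·1 + (1/5)·(-3) + (1/2)·(-3) = -9/5.
y-coordinate: (3/10)·(-1) + (1/5)·(-7) + (1/2)·0 = -17/10.

(-9/5, -17/10)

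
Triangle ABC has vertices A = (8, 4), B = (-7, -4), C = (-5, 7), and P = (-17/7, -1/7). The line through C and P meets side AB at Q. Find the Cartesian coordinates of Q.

(-2, -4/3)

Barycentric coordinates of P with respect to ABC: (2/7, 4/7, 1/7).
On side AB the C-coordinate is zero; dropping P's C-weight 1/7 and renormalizing the remaining 2/7 : 4/7 gives weights 1/3, 2/3 on A, B.
Q = (1/3)·(8, 4) + (2/3)·(-7, -4) = (-2, -4/3).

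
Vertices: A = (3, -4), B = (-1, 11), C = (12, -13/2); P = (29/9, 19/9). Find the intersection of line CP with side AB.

(5/7, 32/7)

Barycentric coordinates of P with respect to ABC: (1/3, 4/9, 2/9).
On side AB the C-coordinate is zero; dropping P's C-weight 2/9 and renormalizing the remaining 1/3 : 4/9 gives weights 3/7, 4/7 on A, B.
Q = (3/7)·(3, -4) + (4/7)·(-1, 11) = (5/7, 32/7).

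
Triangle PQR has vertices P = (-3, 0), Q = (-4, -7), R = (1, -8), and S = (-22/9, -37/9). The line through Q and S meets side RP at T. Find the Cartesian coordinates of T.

Barycentric coordinates of S with respect to PQR: (4/9, 1/3, 2/9).
On side RP the Q-coordinate is zero; dropping S's Q-weight 1/3 and renormalizing the remaining 2/9 : 4/9 gives weights 1/3, 2/3 on R, P.
T = (1/3)·(1, -8) + (2/3)·(-3, 0) = (-5/3, -8/3).

(-5/3, -8/3)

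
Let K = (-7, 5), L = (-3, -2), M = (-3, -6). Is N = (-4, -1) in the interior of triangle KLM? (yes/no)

Barycentric coordinates of N: (1/4, 9/16, 3/16).
The three coordinates are positive, positive, positive; a point is interior exactly when all three are positive.

yes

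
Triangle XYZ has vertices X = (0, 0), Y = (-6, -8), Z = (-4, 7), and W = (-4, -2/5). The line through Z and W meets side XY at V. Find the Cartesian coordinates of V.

(-4, -16/3)

Barycentric coordinates of W with respect to XYZ: (1/5, 2/5, 2/5).
On side XY the Z-coordinate is zero; dropping W's Z-weight 2/5 and renormalizing the remaining 1/5 : 2/5 gives weights 1/3, 2/3 on X, Y.
V = (1/3)·(0, 0) + (2/3)·(-6, -8) = (-4, -16/3).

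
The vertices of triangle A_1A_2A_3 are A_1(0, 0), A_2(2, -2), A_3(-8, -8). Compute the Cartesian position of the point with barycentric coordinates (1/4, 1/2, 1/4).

P = (1/4)·A_1 + (1/2)·A_2 + (1/4)·A_3.
x-coordinate: (1/4)·0 + (1/2)·2 + (1/4)·(-8) = -1.
y-coordinate: (1/4)·0 + (1/2)·(-2) + (1/4)·(-8) = -3.

(-1, -3)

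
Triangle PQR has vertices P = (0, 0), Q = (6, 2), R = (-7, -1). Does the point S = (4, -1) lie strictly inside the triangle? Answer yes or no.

Barycentric coordinates of S: (33/8, -11/8, -7/4).
The three coordinates are positive, negative, negative; a point is interior exactly when all three are positive.

no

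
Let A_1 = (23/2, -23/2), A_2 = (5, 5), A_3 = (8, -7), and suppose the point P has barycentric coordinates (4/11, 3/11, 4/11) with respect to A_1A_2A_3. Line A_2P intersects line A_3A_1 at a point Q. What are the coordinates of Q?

Line A_2P meets A_3A_1 where the A_2-coordinate vanishes; zeroing P's A_2-weight and renormalizing leaves A_3, A_1-weights 4/11 : 4/11 → (1/2, 1/2).
So Q = (1/2)·A_3 + (1/2)·A_1 = (39/4, -37/4).

(39/4, -37/4)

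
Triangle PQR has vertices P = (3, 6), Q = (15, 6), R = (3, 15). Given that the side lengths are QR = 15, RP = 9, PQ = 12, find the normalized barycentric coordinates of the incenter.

(5/12, 1/4, 1/3)

The incenter has barycentric coordinates proportional to the opposite side lengths: (15 : 9 : 12).
Normalizing by 15+9+12 = 36 gives (5/12, 1/4, 1/3).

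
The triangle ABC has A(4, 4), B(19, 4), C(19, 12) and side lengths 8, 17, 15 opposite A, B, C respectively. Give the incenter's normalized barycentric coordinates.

The incenter has barycentric coordinates proportional to the opposite side lengths: (8 : 17 : 15).
Normalizing by 8+17+15 = 40 gives (1/5, 17/40, 3/8).

(1/5, 17/40, 3/8)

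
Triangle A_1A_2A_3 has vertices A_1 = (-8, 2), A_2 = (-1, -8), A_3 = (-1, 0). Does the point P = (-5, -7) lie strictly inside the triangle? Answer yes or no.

Barycentric coordinates of P: (4/7, 57/56, -33/56).
The three coordinates are positive, positive, negative; a point is interior exactly when all three are positive.

no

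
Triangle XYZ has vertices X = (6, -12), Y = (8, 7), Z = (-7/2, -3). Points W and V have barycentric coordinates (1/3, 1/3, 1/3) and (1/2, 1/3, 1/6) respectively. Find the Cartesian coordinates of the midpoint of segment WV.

Barycentric coordinates of the midpoint are the average: (5/12, 1/3, 1/4).
Converting: (5/12)·X + (1/3)·Y + (1/4)·Z = (103/24, -41/12).

(103/24, -41/12)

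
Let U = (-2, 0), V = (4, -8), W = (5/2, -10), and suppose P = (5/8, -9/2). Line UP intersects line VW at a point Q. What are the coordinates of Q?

Barycentric coordinates of P with respect to UVW: (1/2, 1/4, 1/4).
On side VW the U-coordinate is zero; dropping P's U-weight 1/2 and renormalizing the remaining 1/4 : 1/4 gives weights 1/2, 1/2 on V, W.
Q = (1/2)·(4, -8) + (1/2)·(5/2, -10) = (13/4, -9).

(13/4, -9)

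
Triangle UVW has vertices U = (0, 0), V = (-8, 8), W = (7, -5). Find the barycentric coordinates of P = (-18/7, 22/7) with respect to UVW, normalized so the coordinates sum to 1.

Signed area of the reference triangle: [UVW] = ½·(0·(8−(-5)) + (-8)·(-5−0) + 7·(0−8)) = ½·(0 + 40 − 56) = -8.
[PVW] = ½·((-18/7)·(8−(-5)) + (-8)·(-5−(22/7)) + 7·(22/7−8)) = ½·(-234/7 + 456/7 − 34) = -8/7, so the U-coordinate is (-8/7)/(-8) = 1/7.
[UPW] = ½·(0·(22/7−(-5)) + (-18/7)·(-5−0) + 7·(0−(22/7))) = ½·(0 + 90/7 − 22) = -32/7, so the V-coordinate is 4/7.
[UVP] = ½·(0·(8−(22/7)) + (-8)·(22/7−0) + (-18/7)·(0−8)) = ½·(0 − 176/7 + 144/7) = -16/7, so the W-coordinate is 2/7.
Check: 1/7 + 4/7 + 2/7 = 1.

(1/7, 4/7, 2/7)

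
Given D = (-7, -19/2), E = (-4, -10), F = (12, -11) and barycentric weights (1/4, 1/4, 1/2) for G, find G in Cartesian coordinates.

G = (1/4)·D + (1/4)·E + (1/2)·F.
x-coordinate: (1/4)·(-7) + (1/4)·(-4) + (1/2)·12 = 13/4.
y-coordinate: (1/4)·(-19/2) + (1/4)·(-10) + (1/2)·(-11) = -83/8.

(13/4, -83/8)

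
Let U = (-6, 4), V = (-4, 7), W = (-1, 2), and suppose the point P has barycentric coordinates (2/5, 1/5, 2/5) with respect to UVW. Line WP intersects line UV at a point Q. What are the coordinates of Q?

(-16/3, 5)

Line WP meets UV where the W-coordinate vanishes; zeroing P's W-weight and renormalizing leaves U, V-weights 2/5 : 1/5 → (2/3, 1/3).
So Q = (2/3)·U + (1/3)·V = (-16/3, 5).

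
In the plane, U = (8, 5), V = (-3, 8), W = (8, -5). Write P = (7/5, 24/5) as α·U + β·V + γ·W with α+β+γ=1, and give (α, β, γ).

(1/5, 3/5, 1/5)

Signed area of the reference triangle: [UVW] = ½·(8·(8−(-5)) + (-3)·(-5−5) + 8·(5−8)) = ½·(104 + 30 − 24) = 55.
[PVW] = ½·((7/5)·(8−(-5)) + (-3)·(-5−(24/5)) + 8·(24/5−8)) = ½·(91/5 + 147/5 − 128/5) = 11, so the U-coordinate is 11/55 = 1/5.
[UPW] = ½·(8·(24/5−(-5)) + (7/5)·(-5−5) + 8·(5−(24/5))) = ½·(392/5 − 14 + 8/5) = 33, so the V-coordinate is 3/5.
[UVP] = ½·(8·(8−(24/5)) + (-3)·(24/5−5) + (7/5)·(5−8)) = ½·(128/5 + 3/5 − 21/5) = 11, so the W-coordinate is 1/5.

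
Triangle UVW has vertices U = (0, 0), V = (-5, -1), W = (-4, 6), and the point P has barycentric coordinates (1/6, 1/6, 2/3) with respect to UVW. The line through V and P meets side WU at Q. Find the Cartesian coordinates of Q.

Line VP meets WU where the V-coordinate vanishes; zeroing P's V-weight and renormalizing leaves W, U-weights 2/3 : 1/6 → (4/5, 1/5).
So Q = (4/5)·W + (1/5)·U = (-16/5, 24/5).

(-16/5, 24/5)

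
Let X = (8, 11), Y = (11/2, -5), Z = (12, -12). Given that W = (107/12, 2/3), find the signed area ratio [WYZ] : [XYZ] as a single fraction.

1/2

[XYZ] = ½·(8·(-5−(-12)) + (11/2)·(-12−11) + 12·(11−(-5))) = ½·(56 − 253/2 + 192) = 243/4.
[WYZ] = ½·((107/12)·(-5−(-12)) + (11/2)·(-12−(2/3)) + 12·(2/3−(-5))) = ½·(749/12 − 209/3 + 68) = 243/8, so the ratio is (243/8)/(243/4) = 1/2.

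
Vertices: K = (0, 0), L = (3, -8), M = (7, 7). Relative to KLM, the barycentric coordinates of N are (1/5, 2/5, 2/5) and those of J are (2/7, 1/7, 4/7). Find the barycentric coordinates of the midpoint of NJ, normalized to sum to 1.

(17/70, 19/70, 17/35)

Since both coordinate triples sum to 1, the midpoint's barycentrics are the componentwise average.
(1/5+2/7)/2 = 17/70; similarly 19/70 and 17/35.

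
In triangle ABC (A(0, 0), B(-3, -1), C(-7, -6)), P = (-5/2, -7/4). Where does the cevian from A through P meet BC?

(-5, -7/2)

Barycentric coordinates of P with respect to ABC: (1/2, 1/4, 1/4).
On side BC the A-coordinate is zero; dropping P's A-weight 1/2 and renormalizing the remaining 1/4 : 1/4 gives weights 1/2, 1/2 on B, C.
Q = (1/2)·(-3, -1) + (1/2)·(-7, -6) = (-5, -7/2).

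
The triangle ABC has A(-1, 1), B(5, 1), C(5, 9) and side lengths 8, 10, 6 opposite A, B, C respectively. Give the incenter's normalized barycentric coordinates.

The incenter has barycentric coordinates proportional to the opposite side lengths: (8 : 10 : 6).
Normalizing by 8+10+6 = 24 gives (1/3, 5/12, 1/4).

(1/3, 5/12, 1/4)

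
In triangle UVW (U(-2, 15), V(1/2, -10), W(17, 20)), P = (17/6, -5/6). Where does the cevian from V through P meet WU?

(15/2, 35/2)

Barycentric coordinates of P with respect to UVW: (1/6, 2/3, 1/6).
On side WU the V-coordinate is zero; dropping P's V-weight 2/3 and renormalizing the remaining 1/6 : 1/6 gives weights 1/2, 1/2 on W, U.
Q = (1/2)·(17, 20) + (1/2)·(-2, 15) = (15/2, 35/2).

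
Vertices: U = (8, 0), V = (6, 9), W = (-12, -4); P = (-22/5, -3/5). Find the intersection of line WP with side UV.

Barycentric coordinates of P with respect to UVW: (1/5, 1/5, 3/5).
On side UV the W-coordinate is zero; dropping P's W-weight 3/5 and renormalizing the remaining 1/5 : 1/5 gives weights 1/2, 1/2 on U, V.
Q = (1/2)·(8, 0) + (1/2)·(6, 9) = (7, 9/2).

(7, 9/2)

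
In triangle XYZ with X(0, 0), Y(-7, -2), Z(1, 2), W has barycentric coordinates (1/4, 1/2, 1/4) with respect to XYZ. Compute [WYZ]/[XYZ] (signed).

1/4

The signed ratio [WYZ]/[XYZ] equals the barycentric coordinate of W at vertex X, which is 1/4.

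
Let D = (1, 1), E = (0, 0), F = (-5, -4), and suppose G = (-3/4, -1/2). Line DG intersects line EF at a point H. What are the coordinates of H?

(-5/2, -2)

Barycentric coordinates of G with respect to DEF: (1/2, 1/4, 1/4).
On side EF the D-coordinate is zero; dropping G's D-weight 1/2 and renormalizing the remaining 1/4 : 1/4 gives weights 1/2, 1/2 on E, F.
H = (1/2)·(0, 0) + (1/2)·(-5, -4) = (-5/2, -2).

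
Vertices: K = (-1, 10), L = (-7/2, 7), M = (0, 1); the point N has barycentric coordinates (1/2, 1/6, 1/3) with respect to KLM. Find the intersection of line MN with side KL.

Line MN meets KL where the M-coordinate vanishes; zeroing N's M-weight and renormalizing leaves K, L-weights 1/2 : 1/6 → (3/4, 1/4).
So J = (3/4)·K + (1/4)·L = (-13/8, 37/4).

(-13/8, 37/4)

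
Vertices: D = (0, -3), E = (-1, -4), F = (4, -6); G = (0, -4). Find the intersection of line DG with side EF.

(0, -22/5)

Barycentric coordinates of G with respect to DEF: (2/7, 4/7, 1/7).
On side EF the D-coordinate is zero; dropping G's D-weight 2/7 and renormalizing the remaining 4/7 : 1/7 gives weights 4/5, 1/5 on E, F.
H = (4/5)·(-1, -4) + (1/5)·(4, -6) = (0, -22/5).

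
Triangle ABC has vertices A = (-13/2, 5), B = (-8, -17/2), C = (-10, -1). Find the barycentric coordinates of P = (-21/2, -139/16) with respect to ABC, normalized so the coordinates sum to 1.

(-1/2, 5/8, 7/8)

Signed area of the reference triangle: [ABC] = ½·((-13/2)·(-17/2−(-1)) + (-8)·(-1−5) + (-10)·(5−(-17/2))) = ½·(195/4 + 48 − 135) = -153/8.
[PBC] = ½·((-21/2)·(-17/2−(-1)) + (-8)·(-1−(-139/16)) + (-10)·(-139/16−(-17/2))) = ½·(315/4 − 123/2 + 15/8) = 153/16, so the A-coordinate is (153/16)/(-153/8) = -1/2.
[APC] = ½·((-13/2)·(-139/16−(-1)) + (-21/2)·(-1−5) + (-10)·(5−(-139/16))) = ½·(1599/32 + 63 − 1095/8) = -765/64, so the B-coordinate is 5/8.
[ABP] = ½·((-13/2)·(-17/2−(-139/16)) + (-8)·(-139/16−5) + (-21/2)·(5−(-17/2))) = ½·(-39/32 + 219/2 − 567/4) = -1071/64, so the C-coordinate is 7/8.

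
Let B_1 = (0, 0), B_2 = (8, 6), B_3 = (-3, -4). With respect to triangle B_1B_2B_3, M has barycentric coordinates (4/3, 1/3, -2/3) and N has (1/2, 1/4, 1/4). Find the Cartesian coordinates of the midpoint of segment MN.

Barycentric coordinates of the midpoint are the average: (11/12, 7/24, -5/24).
Converting: (11/12)·B_1 + (7/24)·B_2 + (-5/24)·B_3 = (71/24, 31/12).

(71/24, 31/12)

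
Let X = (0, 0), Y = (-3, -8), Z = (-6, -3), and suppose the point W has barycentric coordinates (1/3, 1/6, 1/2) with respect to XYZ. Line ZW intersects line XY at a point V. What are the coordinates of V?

(-1, -8/3)

Line ZW meets XY where the Z-coordinate vanishes; zeroing W's Z-weight and renormalizing leaves X, Y-weights 1/3 : 1/6 → (2/3, 1/3).
So V = (2/3)·X + (1/3)·Y = (-1, -8/3).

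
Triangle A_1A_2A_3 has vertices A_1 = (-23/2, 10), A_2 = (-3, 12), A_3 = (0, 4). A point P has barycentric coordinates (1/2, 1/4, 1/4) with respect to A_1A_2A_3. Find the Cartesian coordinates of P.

(-13/2, 9)

P = (1/2)·A_1 + (1/4)·A_2 + (1/4)·A_3.
x-coordinate: (1/2)·(-23/2) + (1/4)·(-3) + (1/4)·0 = -13/2.
y-coordinate: (1/2)·10 + (1/4)·12 + (1/4)·4 = 9.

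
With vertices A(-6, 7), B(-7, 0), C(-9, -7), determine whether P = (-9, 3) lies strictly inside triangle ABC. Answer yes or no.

no

Barycentric coordinates of P: (20/7, -30/7, 17/7).
The three coordinates are positive, negative, positive; a point is interior exactly when all three are positive.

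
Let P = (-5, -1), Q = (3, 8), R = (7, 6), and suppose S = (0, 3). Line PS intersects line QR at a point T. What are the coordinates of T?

(5, 7)

Barycentric coordinates of S with respect to PQR: (1/2, 1/4, 1/4).
On side QR the P-coordinate is zero; dropping S's P-weight 1/2 and renormalizing the remaining 1/4 : 1/4 gives weights 1/2, 1/2 on Q, R.
T = (1/2)·(3, 8) + (1/2)·(7, 6) = (5, 7).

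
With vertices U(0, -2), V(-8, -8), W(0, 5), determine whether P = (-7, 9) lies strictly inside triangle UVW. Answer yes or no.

no

Barycentric coordinates of P: (-123/56, 7/8, 65/28).
The three coordinates are negative, positive, positive; a point is interior exactly when all three are positive.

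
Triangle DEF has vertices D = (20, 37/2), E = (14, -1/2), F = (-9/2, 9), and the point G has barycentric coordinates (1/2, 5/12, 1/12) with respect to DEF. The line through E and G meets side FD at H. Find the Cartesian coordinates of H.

(33/2, 120/7)

Line EG meets FD where the E-coordinate vanishes; zeroing G's E-weight and renormalizing leaves F, D-weights 1/12 : 1/2 → (1/7, 6/7).
So H = (1/7)·F + (6/7)·D = (33/2, 120/7).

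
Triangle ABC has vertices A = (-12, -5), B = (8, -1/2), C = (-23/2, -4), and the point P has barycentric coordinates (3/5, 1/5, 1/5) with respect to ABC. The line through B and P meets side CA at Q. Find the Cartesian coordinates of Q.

Line BP meets CA where the B-coordinate vanishes; zeroing P's B-weight and renormalizing leaves C, A-weights 1/5 : 3/5 → (1/4, 3/4).
So Q = (1/4)·C + (3/4)·A = (-95/8, -19/4).

(-95/8, -19/4)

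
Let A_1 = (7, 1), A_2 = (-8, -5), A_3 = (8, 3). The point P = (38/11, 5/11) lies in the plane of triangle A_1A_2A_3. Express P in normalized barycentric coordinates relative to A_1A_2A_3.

(2/11, 3/11, 6/11)

Signed area of the reference triangle: [A_1A_2A_3] = ½·(7·(-5−3) + (-8)·(3−1) + 8·(1−(-5))) = ½·(-56 − 16 + 48) = -12.
[PA_2A_3] = ½·((38/11)·(-5−3) + (-8)·(3−(5/11)) + 8·(5/11−(-5))) = ½·(-304/11 − 224/11 + 480/11) = -24/11, so the A_1-coordinate is (-24/11)/(-12) = 2/11.
[A_1PA_3] = ½·(7·(5/11−3) + (38/11)·(3−1) + 8·(1−(5/11))) = ½·(-196/11 + 76/11 + 48/11) = -36/11, so the A_2-coordinate is 3/11.
[A_1A_2P] = ½·(7·(-5−(5/11)) + (-8)·(5/11−1) + (38/11)·(1−(-5))) = ½·(-420/11 + 48/11 + 228/11) = -72/11, so the A_3-coordinate is 6/11.
Check: 2/11 + 3/11 + 6/11 = 1.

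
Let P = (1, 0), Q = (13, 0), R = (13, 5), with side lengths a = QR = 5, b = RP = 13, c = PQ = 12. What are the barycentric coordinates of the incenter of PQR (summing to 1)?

(1/6, 13/30, 2/5)

The incenter has barycentric coordinates proportional to the opposite side lengths: (5 : 13 : 12).
Normalizing by 5+13+12 = 30 gives (1/6, 13/30, 2/5).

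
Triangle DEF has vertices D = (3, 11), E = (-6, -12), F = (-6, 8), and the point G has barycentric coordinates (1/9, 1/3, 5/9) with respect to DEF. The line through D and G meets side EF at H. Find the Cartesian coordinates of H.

(-6, 1/2)

Line DG meets EF where the D-coordinate vanishes; zeroing G's D-weight and renormalizing leaves E, F-weights 1/3 : 5/9 → (3/8, 5/8).
So H = (3/8)·E + (5/8)·F = (-6, 1/2).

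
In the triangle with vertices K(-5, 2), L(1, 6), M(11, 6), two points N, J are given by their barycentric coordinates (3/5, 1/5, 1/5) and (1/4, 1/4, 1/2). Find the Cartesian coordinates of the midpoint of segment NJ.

Barycentric coordinates of the midpoint are the average: (17/40, 9/40, 7/20).
Converting: (17/40)·K + (9/40)·L + (7/20)·M = (39/20, 43/10).

(39/20, 43/10)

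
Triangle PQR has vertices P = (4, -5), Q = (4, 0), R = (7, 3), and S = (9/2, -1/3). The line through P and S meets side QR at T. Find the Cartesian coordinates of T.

Barycentric coordinates of S with respect to PQR: (1/6, 2/3, 1/6).
On side QR the P-coordinate is zero; dropping S's P-weight 1/6 and renormalizing the remaining 2/3 : 1/6 gives weights 4/5, 1/5 on Q, R.
T = (4/5)·(4, 0) + (1/5)·(7, 3) = (23/5, 3/5).

(23/5, 3/5)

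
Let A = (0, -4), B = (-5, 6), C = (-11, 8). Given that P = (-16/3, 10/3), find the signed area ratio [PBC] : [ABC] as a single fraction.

[ABC] = ½·(0·(6−8) + (-5)·(8−(-4)) + (-11)·(-4−6)) = ½·(0 − 60 + 110) = 25.
[PBC] = ½·((-16/3)·(6−8) + (-5)·(8−(10/3)) + (-11)·(10/3−6)) = ½·(32/3 − 70/3 + 88/3) = 25/3, so the ratio is (25/3)/25 = 1/3.

1/3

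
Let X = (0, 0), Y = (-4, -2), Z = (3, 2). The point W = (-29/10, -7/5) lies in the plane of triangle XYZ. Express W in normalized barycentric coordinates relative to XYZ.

(1/10, 4/5, 1/10)

Signed area of the reference triangle: [XYZ] = ½·(0·(-2−2) + (-4)·(2−0) + 3·(0−(-2))) = ½·(0 − 8 + 6) = -1.
[WYZ] = ½·((-29/10)·(-2−2) + (-4)·(2−(-7/5)) + 3·(-7/5−(-2))) = ½·(58/5 − 68/5 + 9/5) = -1/10, so the X-coordinate is (-1/10)/(-1) = 1/10.
[XWZ] = ½·(0·(-7/5−2) + (-29/10)·(2−0) + 3·(0−(-7/5))) = ½·(0 − 29/5 + 21/5) = -4/5, so the Y-coordinate is 4/5.
[XYW] = ½·(0·(-2−(-7/5)) + (-4)·(-7/5−0) + (-29/10)·(0−(-2))) = ½·(0 + 28/5 − 29/5) = -1/10, so the Z-coordinate is 1/10.
Check: 1/10 + 4/5 + 1/10 = 1.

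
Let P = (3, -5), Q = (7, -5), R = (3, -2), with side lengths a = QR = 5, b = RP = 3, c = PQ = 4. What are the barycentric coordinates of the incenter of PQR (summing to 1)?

The incenter has barycentric coordinates proportional to the opposite side lengths: (5 : 3 : 4).
Normalizing by 5+3+4 = 12 gives (5/12, 1/4, 1/3).

(5/12, 1/4, 1/3)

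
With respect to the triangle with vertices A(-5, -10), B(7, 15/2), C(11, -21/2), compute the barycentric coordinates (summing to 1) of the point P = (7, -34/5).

Signed area of the reference triangle: [ABC] = ½·((-5)·(15/2−(-21/2)) + 7·(-21/2−(-10)) + 11·(-10−(15/2))) = ½·(-90 − 7/2 − 385/2) = -143.
[PBC] = ½·(7·(15/2−(-21/2)) + 7·(-21/2−(-34/5)) + 11·(-34/5−(15/2))) = ½·(126 − 259/10 − 1573/10) = -143/5, so the A-coordinate is (-143/5)/(-143) = 1/5.
[APC] = ½·((-5)·(-34/5−(-21/2)) + 7·(-21/2−(-10)) + 11·(-10−(-34/5))) = ½·(-37/2 − 7/2 − 176/5) = -143/5, so the B-coordinate is 1/5.
[ABP] = ½·((-5)·(15/2−(-34/5)) + 7·(-34/5−(-10)) + 7·(-10−(15/2))) = ½·(-143/2 + 112/5 − 245/2) = -429/5, so the C-coordinate is 3/5.
Check: 1/5 + 1/5 + 3/5 = 1.

(1/5, 1/5, 3/5)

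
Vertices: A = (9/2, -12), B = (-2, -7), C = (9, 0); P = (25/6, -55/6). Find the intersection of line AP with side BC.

(7/2, -7/2)

Barycentric coordinates of P with respect to ABC: (2/3, 1/6, 1/6).
On side BC the A-coordinate is zero; dropping P's A-weight 2/3 and renormalizing the remaining 1/6 : 1/6 gives weights 1/2, 1/2 on B, C.
Q = (1/2)·(-2, -7) + (1/2)·(9, 0) = (7/2, -7/2).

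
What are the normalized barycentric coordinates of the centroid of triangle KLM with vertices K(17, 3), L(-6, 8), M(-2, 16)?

(1/3, 1/3, 1/3)

The centroid is the average of the vertices, so each weight is 1/3.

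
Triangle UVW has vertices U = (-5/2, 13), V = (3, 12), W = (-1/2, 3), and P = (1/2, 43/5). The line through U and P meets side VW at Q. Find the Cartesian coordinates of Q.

(5/4, 15/2)

Barycentric coordinates of P with respect to UVW: (1/5, 2/5, 2/5).
On side VW the U-coordinate is zero; dropping P's U-weight 1/5 and renormalizing the remaining 2/5 : 2/5 gives weights 1/2, 1/2 on V, W.
Q = (1/2)·(3, 12) + (1/2)·(-1/2, 3) = (5/4, 15/2).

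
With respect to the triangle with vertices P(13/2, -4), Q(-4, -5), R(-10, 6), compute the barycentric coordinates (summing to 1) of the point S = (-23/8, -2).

Signed area of the reference triangle: [PQR] = ½·((13/2)·(-5−6) + (-4)·(6−(-4)) + (-10)·(-4−(-5))) = ½·(-143/2 − 40 − 10) = -243/4.
[SQR] = ½·((-23/8)·(-5−6) + (-4)·(6−(-2)) + (-10)·(-2−(-5))) = ½·(253/8 − 32 − 30) = -243/16, so the P-coordinate is (-243/16)/(-243/4) = 1/4.
[PSR] = ½·((13/2)·(-2−6) + (-23/8)·(6−(-4)) + (-10)·(-4−(-2))) = ½·(-52 − 115/4 + 20) = -243/8, so the Q-coordinate is 1/2.
[PQS] = ½·((13/2)·(-5−(-2)) + (-4)·(-2−(-4)) + (-23/8)·(-4−(-5))) = ½·(-39/2 − 8 − 23/8) = -243/16, so the R-coordinate is 1/4.
Check: 1/4 + 1/2 + 1/4 = 1.

(1/4, 1/2, 1/4)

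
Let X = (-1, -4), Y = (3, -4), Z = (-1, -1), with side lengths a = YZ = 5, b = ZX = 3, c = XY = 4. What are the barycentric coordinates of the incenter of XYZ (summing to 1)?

(5/12, 1/4, 1/3)

The incenter has barycentric coordinates proportional to the opposite side lengths: (5 : 3 : 4).
Normalizing by 5+3+4 = 12 gives (5/12, 1/4, 1/3).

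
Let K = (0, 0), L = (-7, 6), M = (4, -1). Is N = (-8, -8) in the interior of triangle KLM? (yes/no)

Barycentric coordinates of N: (161/17, -40/17, -104/17).
The three coordinates are positive, negative, negative; a point is interior exactly when all three are positive.

no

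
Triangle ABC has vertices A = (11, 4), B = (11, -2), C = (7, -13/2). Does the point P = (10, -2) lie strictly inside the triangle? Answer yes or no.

yes

Barycentric coordinates of P: (3/16, 9/16, 1/4).
The three coordinates are positive, positive, positive; a point is interior exactly when all three are positive.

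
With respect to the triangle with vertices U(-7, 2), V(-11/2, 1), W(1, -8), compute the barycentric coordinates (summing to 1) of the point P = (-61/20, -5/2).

(1/10, 1/2, 2/5)

Signed area of the reference triangle: [UVW] = ½·((-7)·(1−(-8)) + (-11/2)·(-8−2) + 1·(2−1)) = ½·(-63 + 55 + 1) = -7/2.
[PVW] = ½·((-61/20)·(1−(-8)) + (-11/2)·(-8−(-5/2)) + 1·(-5/2−1)) = ½·(-549/20 + 121/4 − 7/2) = -7/20, so the U-coordinate is (-7/20)/(-7/2) = 1/10.
[UPW] = ½·((-7)·(-5/2−(-8)) + (-61/20)·(-8−2) + 1·(2−(-5/2))) = ½·(-77/2 + 61/2 + 9/2) = -7/4, so the V-coordinate is 1/2.
[UVP] = ½·((-7)·(1−(-5/2)) + (-11/2)·(-5/2−2) + (-61/20)·(2−1)) = ½·(-49/2 + 99/4 − 61/20) = -7/5, so the W-coordinate is 2/5.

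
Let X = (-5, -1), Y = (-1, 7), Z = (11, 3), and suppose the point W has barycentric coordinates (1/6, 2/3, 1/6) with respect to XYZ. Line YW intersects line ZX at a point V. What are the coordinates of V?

(3, 1)

Line YW meets ZX where the Y-coordinate vanishes; zeroing W's Y-weight and renormalizing leaves Z, X-weights 1/6 : 1/6 → (1/2, 1/2).
So V = (1/2)·Z + (1/2)·X = (3, 1).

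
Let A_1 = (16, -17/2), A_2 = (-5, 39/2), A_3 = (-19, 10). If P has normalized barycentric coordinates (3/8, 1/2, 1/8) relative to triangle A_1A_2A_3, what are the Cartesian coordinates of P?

(9/8, 125/16)

P = (3/8)·A_1 + (1/2)·A_2 + (1/8)·A_3.
x-coordinate: (3/8)·16 + (1/2)·(-5) + (1/8)·(-19) = 9/8.
y-coordinate: (3/8)·(-17/2) + (1/2)·(39/2) + (1/8)·10 = 125/16.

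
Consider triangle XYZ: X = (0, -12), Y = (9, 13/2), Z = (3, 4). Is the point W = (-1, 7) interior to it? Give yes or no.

Barycentric coordinates of W: (-56/177, -146/177, 379/177).
The three coordinates are negative, negative, positive; a point is interior exactly when all three are positive.

no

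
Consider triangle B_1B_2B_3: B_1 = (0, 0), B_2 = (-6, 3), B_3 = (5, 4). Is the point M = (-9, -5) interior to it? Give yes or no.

no

Barycentric coordinates of M: (85/39, 11/39, -19/13).
The three coordinates are positive, positive, negative; a point is interior exactly when all three are positive.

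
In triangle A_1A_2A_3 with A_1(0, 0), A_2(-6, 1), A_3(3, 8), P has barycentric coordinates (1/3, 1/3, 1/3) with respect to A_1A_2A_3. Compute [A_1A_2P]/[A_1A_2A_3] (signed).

1/3

The signed ratio [A_1A_2P]/[A_1A_2A_3] equals the barycentric coordinate of P at vertex A_3, which is 1/3.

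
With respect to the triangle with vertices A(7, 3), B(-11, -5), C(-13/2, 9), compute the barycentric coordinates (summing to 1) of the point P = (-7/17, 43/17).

(9/17, 4/17, 4/17)

Signed area of the reference triangle: [ABC] = ½·(7·(-5−9) + (-11)·(9−3) + (-13/2)·(3−(-5))) = ½·(-98 − 66 − 52) = -108.
[PBC] = ½·((-7/17)·(-5−9) + (-11)·(9−(43/17)) + (-13/2)·(43/17−(-5))) = ½·(98/17 − 1210/17 − 832/17) = -972/17, so the A-coordinate is (-972/17)/(-108) = 9/17.
[APC] = ½·(7·(43/17−9) + (-7/17)·(9−3) + (-13/2)·(3−(43/17))) = ½·(-770/17 − 42/17 − 52/17) = -432/17, so the B-coordinate is 4/17.
[ABP] = ½·(7·(-5−(43/17)) + (-11)·(43/17−3) + (-7/17)·(3−(-5))) = ½·(-896/17 + 88/17 − 56/17) = -432/17, so the C-coordinate is 4/17.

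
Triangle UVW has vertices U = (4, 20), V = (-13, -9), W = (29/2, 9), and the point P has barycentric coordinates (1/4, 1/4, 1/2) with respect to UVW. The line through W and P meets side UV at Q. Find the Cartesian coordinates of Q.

(-9/2, 11/2)

Line WP meets UV where the W-coordinate vanishes; zeroing P's W-weight and renormalizing leaves U, V-weights 1/4 : 1/4 → (1/2, 1/2).
So Q = (1/2)·U + (1/2)·V = (-9/2, 11/2).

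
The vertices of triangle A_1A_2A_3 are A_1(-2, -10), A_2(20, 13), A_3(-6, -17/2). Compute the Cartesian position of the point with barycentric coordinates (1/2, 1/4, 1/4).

P = (1/2)·A_1 + (1/4)·A_2 + (1/4)·A_3.
x-coordinate: (1/2)·(-2) + (1/4)·20 + (1/4)·(-6) = 5/2.
y-coordinate: (1/2)·(-10) + (1/4)·13 + (1/4)·(-17/2) = -31/8.

(5/2, -31/8)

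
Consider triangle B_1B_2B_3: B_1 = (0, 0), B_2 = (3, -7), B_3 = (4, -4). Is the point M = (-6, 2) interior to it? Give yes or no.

no

Barycentric coordinates of M: (9/4, 1, -9/4).
The three coordinates are positive, positive, negative; a point is interior exactly when all three are positive.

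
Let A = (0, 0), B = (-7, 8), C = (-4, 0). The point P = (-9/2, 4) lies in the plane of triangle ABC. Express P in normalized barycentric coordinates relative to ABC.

Signed area of the reference triangle: [ABC] = ½·(0·(8−0) + (-7)·(0−0) + (-4)·(0−8)) = ½·(0 + 0 + 32) = 16.
[PBC] = ½·((-9/2)·(8−0) + (-7)·(0−4) + (-4)·(4−8)) = ½·(-36 + 28 + 16) = 4, so the A-coordinate is 4/16 = 1/4.
[APC] = ½·(0·(4−0) + (-9/2)·(0−0) + (-4)·(0−4)) = ½·(0 + 0 + 16) = 8, so the B-coordinate is 1/2.
[ABP] = ½·(0·(8−4) + (-7)·(4−0) + (-9/2)·(0−8)) = ½·(0 − 28 + 36) = 4, so the C-coordinate is 1/4.

(1/4, 1/2, 1/4)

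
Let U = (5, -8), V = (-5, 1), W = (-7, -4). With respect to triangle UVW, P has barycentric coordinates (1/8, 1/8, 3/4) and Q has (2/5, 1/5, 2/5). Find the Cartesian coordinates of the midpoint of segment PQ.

(-141/40, -339/80)

Barycentric coordinates of the midpoint are the average: (21/80, 13/80, 23/40).
Converting: (21/80)·U + (13/80)·V + (23/40)·W = (-141/40, -339/80).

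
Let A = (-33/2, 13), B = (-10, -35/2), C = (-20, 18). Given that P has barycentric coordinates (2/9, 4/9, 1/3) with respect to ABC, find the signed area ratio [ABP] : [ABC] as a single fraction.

1/3

The signed ratio [ABP]/[ABC] equals the barycentric coordinate of P at vertex C, which is 1/3.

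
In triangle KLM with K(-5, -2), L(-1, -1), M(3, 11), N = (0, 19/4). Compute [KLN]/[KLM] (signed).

1/2

[KLM] = ½·((-5)·(-1−11) + (-1)·(11−(-2)) + 3·(-2−(-1))) = ½·(60 − 13 − 3) = 22.
[KLN] = ½·((-5)·(-1−(19/4)) + (-1)·(19/4−(-2)) + 0·(-2−(-1))) = ½·(115/4 − 27/4 + 0) = 11, so the ratio is 11/22 = 1/2.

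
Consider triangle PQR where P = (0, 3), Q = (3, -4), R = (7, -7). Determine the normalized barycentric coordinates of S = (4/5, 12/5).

Signed area of the reference triangle: [PQR] = ½·(0·(-4−(-7)) + 3·(-7−3) + 7·(3−(-4))) = ½·(0 − 30 + 49) = 19/2.
[SQR] = ½·((4/5)·(-4−(-7)) + 3·(-7−(12/5)) + 7·(12/5−(-4))) = ½·(12/5 − 141/5 + 224/5) = 19/2, so the P-coordinate is (19/2)/(19/2) = 1.
[PSR] = ½·(0·(12/5−(-7)) + (4/5)·(-7−3) + 7·(3−(12/5))) = ½·(0 − 8 + 21/5) = -19/10, so the Q-coordinate is -1/5.
[PQS] = ½·(0·(-4−(12/5)) + 3·(12/5−3) + (4/5)·(3−(-4))) = ½·(0 − 9/5 + 28/5) = 19/10, so the R-coordinate is 1/5.

(1, -1/5, 1/5)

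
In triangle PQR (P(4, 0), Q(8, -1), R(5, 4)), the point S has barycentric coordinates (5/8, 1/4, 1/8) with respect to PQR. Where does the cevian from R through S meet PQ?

(36/7, -2/7)

Line RS meets PQ where the R-coordinate vanishes; zeroing S's R-weight and renormalizing leaves P, Q-weights 5/8 : 1/4 → (5/7, 2/7).
So T = (5/7)·P + (2/7)·Q = (36/7, -2/7).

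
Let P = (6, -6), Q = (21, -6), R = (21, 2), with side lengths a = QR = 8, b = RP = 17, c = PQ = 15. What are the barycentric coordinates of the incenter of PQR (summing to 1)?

The incenter has barycentric coordinates proportional to the opposite side lengths: (8 : 17 : 15).
Normalizing by 8+17+15 = 40 gives (1/5, 17/40, 3/8).

(1/5, 17/40, 3/8)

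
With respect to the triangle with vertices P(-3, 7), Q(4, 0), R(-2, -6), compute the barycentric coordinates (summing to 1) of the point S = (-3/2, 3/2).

(1/2, 1/6, 1/3)

Signed area of the reference triangle: [PQR] = ½·((-3)·(0−(-6)) + 4·(-6−7) + (-2)·(7−0)) = ½·(-18 − 52 − 14) = -42.
[SQR] = ½·((-3/2)·(0−(-6)) + 4·(-6−(3/2)) + (-2)·(3/2−0)) = ½·(-9 − 30 − 3) = -21, so the P-coordinate is (-21)/(-42) = 1/2.
[PSR] = ½·((-3)·(3/2−(-6)) + (-3/2)·(-6−7) + (-2)·(7−(3/2))) = ½·(-45/2 + 39/2 − 11) = -7, so the Q-coordinate is 1/6.
[PQS] = ½·((-3)·(0−(3/2)) + 4·(3/2−7) + (-3/2)·(7−0)) = ½·(9/2 − 22 − 21/2) = -14, so the R-coordinate is 1/3.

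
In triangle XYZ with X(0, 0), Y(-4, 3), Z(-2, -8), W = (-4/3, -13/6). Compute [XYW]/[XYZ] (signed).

1/3

[XYZ] = ½·(0·(3−(-8)) + (-4)·(-8−0) + (-2)·(0−3)) = ½·(0 + 32 + 6) = 19.
[XYW] = ½·(0·(3−(-13/6)) + (-4)·(-13/6−0) + (-4/3)·(0−3)) = ½·(0 + 26/3 + 4) = 19/3, so the ratio is (19/3)/19 = 1/3.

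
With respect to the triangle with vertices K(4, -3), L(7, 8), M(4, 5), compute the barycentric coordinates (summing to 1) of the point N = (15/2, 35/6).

Signed area of the reference triangle: [KLM] = ½·(4·(8−5) + 7·(5−(-3)) + 4·(-3−8)) = ½·(12 + 56 − 44) = 12.
[NLM] = ½·((15/2)·(8−5) + 7·(5−(35/6)) + 4·(35/6−8)) = ½·(45/2 − 35/6 − 26/3) = 4, so the K-coordinate is 4/12 = 1/3.
[KNM] = ½·(4·(35/6−5) + (15/2)·(5−(-3)) + 4·(-3−(35/6))) = ½·(10/3 + 60 − 106/3) = 14, so the L-coordinate is 7/6.
[KLN] = ½·(4·(8−(35/6)) + 7·(35/6−(-3)) + (15/2)·(-3−8)) = ½·(26/3 + 371/6 − 165/2) = -6, so the M-coordinate is -1/2.
Check: 1/3 + 7/6 − 1/2 = 1.

(1/3, 7/6, -1/2)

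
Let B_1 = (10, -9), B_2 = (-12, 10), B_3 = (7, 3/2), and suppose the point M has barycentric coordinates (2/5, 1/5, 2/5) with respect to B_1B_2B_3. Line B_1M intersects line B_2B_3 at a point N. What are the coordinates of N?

(2/3, 13/3)

Line B_1M meets B_2B_3 where the B_1-coordinate vanishes; zeroing M's B_1-weight and renormalizing leaves B_2, B_3-weights 1/5 : 2/5 → (1/3, 2/3).
So N = (1/3)·B_2 + (2/3)·B_3 = (2/3, 13/3).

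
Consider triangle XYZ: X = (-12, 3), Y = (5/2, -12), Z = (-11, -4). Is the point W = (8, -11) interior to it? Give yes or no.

no

Barycentric coordinates of W: (115/173, 252/173, -194/173).
The three coordinates are positive, positive, negative; a point is interior exactly when all three are positive.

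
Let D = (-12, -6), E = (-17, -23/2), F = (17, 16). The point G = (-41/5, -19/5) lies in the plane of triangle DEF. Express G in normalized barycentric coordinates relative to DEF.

Signed area of the reference triangle: [DEF] = ½·((-12)·(-23/2−16) + (-17)·(16−(-6)) + 17·(-6−(-23/2))) = ½·(330 − 374 + 187/2) = 99/4.
[GEF] = ½·((-41/5)·(-23/2−16) + (-17)·(16−(-19/5)) + 17·(-19/5−(-23/2))) = ½·(451/2 − 1683/5 + 1309/10) = 99/10, so the D-coordinate is (99/10)/(99/4) = 2/5.
[DGF] = ½·((-12)·(-19/5−16) + (-41/5)·(16−(-6)) + 17·(-6−(-19/5))) = ½·(1188/5 − 902/5 − 187/5) = 99/10, so the E-coordinate is 2/5.
[DEG] = ½·((-12)·(-23/2−(-19/5)) + (-17)·(-19/5−(-6)) + (-41/5)·(-6−(-23/2))) = ½·(462/5 − 187/5 − 451/10) = 99/20, so the F-coordinate is 1/5.
Check: 2/5 + 2/5 + 1/5 = 1.

(2/5, 2/5, 1/5)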